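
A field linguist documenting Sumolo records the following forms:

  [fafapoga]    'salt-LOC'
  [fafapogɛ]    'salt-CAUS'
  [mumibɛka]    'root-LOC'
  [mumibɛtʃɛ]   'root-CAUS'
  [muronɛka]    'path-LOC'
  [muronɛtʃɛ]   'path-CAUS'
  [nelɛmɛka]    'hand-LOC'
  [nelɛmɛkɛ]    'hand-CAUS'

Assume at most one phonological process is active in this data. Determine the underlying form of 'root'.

'root' shows [k] ~ [tʃ] at the end of the stem ([mumibɛka] vs [mumibɛtʃɛ]).
If /k/ were underlying and a rule turned it into [tʃ] before the CAUS suffix, 'hand' would also alternate; but it has [k] in both [nelɛmɛka] and [nelɛmɛkɛ].
The underlying segment must be /tʃ/; palato-alveolar /tʃ/ becomes [k] when no front vowel follows, yielding [k] there.

/mumibɛtʃ/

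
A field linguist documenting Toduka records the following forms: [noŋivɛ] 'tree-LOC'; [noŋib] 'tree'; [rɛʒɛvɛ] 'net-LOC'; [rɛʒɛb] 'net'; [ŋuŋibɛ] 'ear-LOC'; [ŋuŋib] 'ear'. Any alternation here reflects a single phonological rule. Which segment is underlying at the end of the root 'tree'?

'tree' shows [v] ~ [b] at the end of the stem ([noŋivɛ] vs [noŋib]).
If /b/ were underlying and a rule turned it into [v] before the LOC suffix, 'ear' would also alternate; but it has [b] in both [ŋuŋibɛ] and [ŋuŋib].
So /v/ is underlying, and a rule of word-final hardening — voiced fricatives become stops word-finally — gives [b].

/v/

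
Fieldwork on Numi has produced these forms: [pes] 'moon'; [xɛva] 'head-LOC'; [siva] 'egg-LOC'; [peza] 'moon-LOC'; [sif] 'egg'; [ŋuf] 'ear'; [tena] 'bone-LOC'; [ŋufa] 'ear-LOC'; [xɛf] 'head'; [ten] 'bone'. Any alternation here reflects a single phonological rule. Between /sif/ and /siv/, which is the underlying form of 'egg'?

The stem for 'egg' ends in [f] in [sif] but [v] in [siva].
If /f/ were underlying and a rule turned it into [v] before the LOC suffix, 'ear' would also alternate; but it has [f] in both [ŋuf] and [ŋufa].
The underlying segment must be /v/; voiced obstruents become voiceless word-finally, yielding [f] there.

/siv/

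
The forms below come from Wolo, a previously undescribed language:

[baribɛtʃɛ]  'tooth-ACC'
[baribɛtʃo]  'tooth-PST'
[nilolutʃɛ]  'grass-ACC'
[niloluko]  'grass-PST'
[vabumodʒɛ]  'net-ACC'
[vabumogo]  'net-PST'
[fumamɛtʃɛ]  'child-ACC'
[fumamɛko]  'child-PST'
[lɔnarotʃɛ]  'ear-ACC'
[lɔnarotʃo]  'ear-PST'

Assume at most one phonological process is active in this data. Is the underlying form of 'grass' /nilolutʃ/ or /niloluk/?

/niloluk/

'grass' shows [tʃ] ~ [k] at the end of the stem ([nilolutʃɛ] vs [niloluko]).
If /tʃ/ were underlying and a rule turned it into [k] before the PST suffix, 'ear' would also alternate; but it has [tʃ] in both [lɔnarotʃɛ] and [lɔnarotʃo].
The underlying segment must be /k/; /k/ and /g/ become palato-alveolar [tʃ] and [dʒ] before a front vowel, yielding [tʃ] there.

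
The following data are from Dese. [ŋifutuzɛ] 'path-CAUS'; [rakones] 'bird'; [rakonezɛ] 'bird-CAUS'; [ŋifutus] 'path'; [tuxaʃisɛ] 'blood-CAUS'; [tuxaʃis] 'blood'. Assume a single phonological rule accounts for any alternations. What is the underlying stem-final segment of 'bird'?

/z/

In [rakonezɛ] and [rakones] the final segment of 'bird' alternates: [z] ~ [s].
If /s/ were underlying and a rule turned it into [z] before the CAUS suffix, 'blood' would also alternate; but it has [s] in both [tuxaʃisɛ] and [tuxaʃis].
The underlying segment must be /z/; voiced obstruents become voiceless word-finally, yielding [s] there.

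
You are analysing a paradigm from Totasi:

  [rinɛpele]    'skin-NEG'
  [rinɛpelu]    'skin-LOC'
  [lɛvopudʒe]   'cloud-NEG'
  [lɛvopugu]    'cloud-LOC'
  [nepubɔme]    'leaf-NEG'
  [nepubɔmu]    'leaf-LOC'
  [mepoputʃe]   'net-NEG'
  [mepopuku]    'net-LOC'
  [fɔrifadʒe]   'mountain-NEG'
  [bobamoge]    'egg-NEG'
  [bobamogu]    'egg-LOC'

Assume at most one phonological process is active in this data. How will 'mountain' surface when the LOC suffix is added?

[fɔrifagu]

'cloud' shows [dʒ] ~ [g] at the end of the stem ([lɛvopudʒe] vs [lɛvopugu]).
If /g/ were underlying and a rule turned it into [dʒ] before the NEG suffix, 'egg' would also alternate; but it has [g] in both [bobamoge] and [bobamogu].
So /dʒ/ is underlying, and a rule of depalatalization — palato-alveolar /tʃ/ and /dʒ/ become [k] and [g] when no front vowel follows — gives [g].
The one attested form of 'mountain', [fɔrifadʒe], shows underlying /fɔrifadʒ/. Applying the same rule when no front vowel follows gives [fɔrifagu].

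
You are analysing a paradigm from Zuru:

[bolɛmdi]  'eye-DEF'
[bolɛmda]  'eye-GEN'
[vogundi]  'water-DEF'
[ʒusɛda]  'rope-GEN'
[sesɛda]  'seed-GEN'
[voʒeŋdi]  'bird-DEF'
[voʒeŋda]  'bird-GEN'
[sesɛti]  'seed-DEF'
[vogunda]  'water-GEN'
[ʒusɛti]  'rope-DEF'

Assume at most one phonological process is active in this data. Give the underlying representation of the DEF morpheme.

The DEF morpheme has two allomorphs, [-di] and [-ti].
The GEN suffix, which begins with [d], is invariant after every stem; so [d] is not altered by any rule here.
The DEF suffix is therefore /-ti/ underlyingly, with post-nasal voicing: voiceless stops become voiced after a nasal.

/-ti/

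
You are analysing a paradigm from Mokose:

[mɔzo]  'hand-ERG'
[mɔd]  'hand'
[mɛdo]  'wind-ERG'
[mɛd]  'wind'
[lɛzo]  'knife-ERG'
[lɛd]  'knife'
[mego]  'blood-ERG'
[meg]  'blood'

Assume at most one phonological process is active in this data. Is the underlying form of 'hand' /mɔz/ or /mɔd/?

In [mɔzo] and [mɔd] the final segment of 'hand' alternates: [z] ~ [d].
But 'wind' keeps [d] in both environments ([mɛdo], [mɛd]), so there is no rule changing /d/ to [z] before the ERG suffix.
The alternation reflects word-final hardening: voiced fricatives become stops word-finally. /z/ is underlying.

/mɔz/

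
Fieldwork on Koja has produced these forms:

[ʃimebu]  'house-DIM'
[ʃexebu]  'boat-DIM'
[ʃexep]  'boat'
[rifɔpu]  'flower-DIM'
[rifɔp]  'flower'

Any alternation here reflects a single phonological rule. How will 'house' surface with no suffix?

[ʃimep]

The stem for 'boat' ends in [b] in [ʃexebu] but [p] in [ʃexep].
If /p/ were underlying and a rule turned it into [b] before the DIM suffix, 'flower' would also alternate; but it has [p] in both [rifɔpu] and [rifɔp].
Therefore /b/ is basic and [p] is derived by word-final obstruent devoicing (voiced obstruents become voiceless word-finally).
The one attested form of 'house', [ʃimebu], shows underlying /ʃimeb/. Applying the same rule word-finally gives [ʃimep].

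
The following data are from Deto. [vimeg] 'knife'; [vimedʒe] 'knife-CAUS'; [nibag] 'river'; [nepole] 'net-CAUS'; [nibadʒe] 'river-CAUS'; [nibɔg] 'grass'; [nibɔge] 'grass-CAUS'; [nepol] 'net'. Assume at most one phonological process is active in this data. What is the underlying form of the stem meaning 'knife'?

The stem for 'knife' ends in [g] in [vimeg] but [dʒ] in [vimedʒe].
But 'grass' keeps [g] in both environments ([nibɔg], [nibɔge]), so there is no rule changing /g/ to [dʒ] before the CAUS suffix.
So /dʒ/ is underlying, and a rule of depalatalization — palato-alveolar /dʒ/ becomes [g] when no front vowel follows — gives [g].

/vimedʒ/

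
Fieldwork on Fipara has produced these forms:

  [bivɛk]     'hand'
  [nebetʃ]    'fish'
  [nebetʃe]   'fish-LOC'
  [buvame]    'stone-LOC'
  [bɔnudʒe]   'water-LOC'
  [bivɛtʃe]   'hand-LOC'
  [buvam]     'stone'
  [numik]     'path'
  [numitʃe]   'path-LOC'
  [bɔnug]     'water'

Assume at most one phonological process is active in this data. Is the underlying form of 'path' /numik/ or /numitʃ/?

The root 'path' surfaces as [numitʃe] and [numik], with a stem-final [tʃ] ~ [k] alternation.
The stem 'fish' ([nebetʃe], [nebetʃ]) shows [tʃ] unchanged in both environments, so [tʃ] cannot be basic with [k] derived in isolation.
Therefore /k/ is basic and [tʃ] is derived by palatalization before a front vowel (/k/ and /g/ become palato-alveolar [tʃ] and [dʒ] before a front vowel).

/numik/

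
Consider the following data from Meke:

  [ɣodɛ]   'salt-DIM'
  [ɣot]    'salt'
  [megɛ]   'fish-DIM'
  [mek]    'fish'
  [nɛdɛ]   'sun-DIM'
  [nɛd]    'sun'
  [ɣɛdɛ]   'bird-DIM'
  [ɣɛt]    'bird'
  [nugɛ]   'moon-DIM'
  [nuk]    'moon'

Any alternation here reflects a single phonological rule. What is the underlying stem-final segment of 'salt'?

/t/

The stem for 'salt' ends in [d] in [ɣodɛ] but [t] in [ɣot].
Compare 'sun', with invariant [d] in [nɛdɛ] and [nɛd]: an analysis with underlying /d/ and a rule producing [t] in isolation would wrongly predict alternation here too.
So /t/ is underlying, and a rule of intervocalic voicing — voiceless stops become voiced between vowels — gives [d].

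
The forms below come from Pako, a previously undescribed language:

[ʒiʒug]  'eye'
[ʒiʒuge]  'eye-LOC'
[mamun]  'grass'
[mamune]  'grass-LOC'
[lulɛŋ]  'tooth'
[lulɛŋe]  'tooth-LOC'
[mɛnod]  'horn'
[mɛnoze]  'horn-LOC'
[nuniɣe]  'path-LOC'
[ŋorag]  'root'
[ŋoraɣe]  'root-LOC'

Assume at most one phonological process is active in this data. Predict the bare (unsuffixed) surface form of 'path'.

[nunig]

'root' shows [g] ~ [ɣ] at the end of the stem ([ŋorag] vs [ŋoraɣe]).
The stem 'eye' ([ʒiʒug], [ʒiʒuge]) shows [g] unchanged in both environments, so [g] cannot be basic with [ɣ] derived before the LOC suffix.
So /ɣ/ is underlying, and a rule of word-final hardening — voiced fricatives become stops word-finally — gives [g].
From [nuniɣe] the stem 'path' is /nuniɣ/; word-finally this yields [nunig].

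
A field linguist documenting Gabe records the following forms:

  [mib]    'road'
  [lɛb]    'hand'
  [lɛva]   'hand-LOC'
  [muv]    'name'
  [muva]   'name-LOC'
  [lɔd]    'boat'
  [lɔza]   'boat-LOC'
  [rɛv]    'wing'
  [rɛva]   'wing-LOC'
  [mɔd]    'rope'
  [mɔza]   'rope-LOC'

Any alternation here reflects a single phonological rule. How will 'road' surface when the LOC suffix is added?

[miva]

The stem for 'hand' ends in [b] in [lɛb] but [v] in [lɛva].
But 'wing' keeps [v] in both environments ([rɛv], [rɛva]), so there is no rule changing /v/ to [b] in isolation.
So /b/ is underlying, and a rule of intervocalic spirantization — voiced stops become fricatives between vowels — gives [v].
From [mib] the stem 'road' is /mib/; between vowels this yields [miva].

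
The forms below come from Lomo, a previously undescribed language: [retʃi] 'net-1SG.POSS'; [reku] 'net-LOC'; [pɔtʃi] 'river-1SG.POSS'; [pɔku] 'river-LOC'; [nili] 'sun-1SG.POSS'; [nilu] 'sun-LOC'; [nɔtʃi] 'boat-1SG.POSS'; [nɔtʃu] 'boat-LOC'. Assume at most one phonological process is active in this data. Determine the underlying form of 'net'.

The stem for 'net' ends in [tʃ] in [retʃi] but [k] in [reku].
If /tʃ/ were underlying and a rule turned it into [k] before the LOC suffix, 'boat' would also alternate; but it has [tʃ] in both [nɔtʃi] and [nɔtʃu].
The underlying segment must be /k/; /k/ becomes palato-alveolar [tʃ] before a front vowel, yielding [tʃ] there.
The underlying form of 'net' is therefore /rek/.

/rek/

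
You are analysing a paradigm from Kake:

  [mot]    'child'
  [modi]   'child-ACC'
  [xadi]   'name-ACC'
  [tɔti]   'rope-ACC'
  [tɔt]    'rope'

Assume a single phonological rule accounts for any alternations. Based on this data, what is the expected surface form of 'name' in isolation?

The root 'child' surfaces as [modi] and [mot], with a stem-final [d] ~ [t] alternation.
The stem 'rope' ([tɔti], [tɔt]) shows [t] unchanged in both environments, so [t] cannot be basic with [d] derived before the ACC suffix.
Therefore /d/ is basic and [t] is derived by word-final obstruent devoicing (voiced obstruents become voiceless word-finally).
From [xadi] the stem 'name' is /xad/; word-finally this yields [xat].

[xat]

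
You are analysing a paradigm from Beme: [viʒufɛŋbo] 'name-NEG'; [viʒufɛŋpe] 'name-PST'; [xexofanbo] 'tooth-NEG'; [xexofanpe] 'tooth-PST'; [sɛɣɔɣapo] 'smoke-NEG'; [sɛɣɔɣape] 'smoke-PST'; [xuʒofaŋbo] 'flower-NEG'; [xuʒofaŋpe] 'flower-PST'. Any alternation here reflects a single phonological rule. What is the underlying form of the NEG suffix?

/-bo/

The NEG suffix surfaces as [-bo] and [-po], depending on the final segment of the stem.
The PST suffix, which begins with [p], is invariant after every stem; so [p] is not altered by any rule here.
So the underlying form is /-bo/, and voiced stops become voiceless after a vowel.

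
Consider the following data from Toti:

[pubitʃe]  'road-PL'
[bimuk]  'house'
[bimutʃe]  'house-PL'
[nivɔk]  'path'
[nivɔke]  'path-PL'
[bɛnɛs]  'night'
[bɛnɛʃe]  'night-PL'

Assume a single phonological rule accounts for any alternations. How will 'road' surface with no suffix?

'house' shows [k] ~ [tʃ] at the end of the stem ([bimuk] vs [bimutʃe]).
If /k/ were underlying and a rule turned it into [tʃ] before the PL suffix, 'path' would also alternate; but it has [k] in both [nivɔk] and [nivɔke].
So /tʃ/ is underlying, and a rule of depalatalization — palato-alveolar /tʃ/ and /ʃ/ become [k] and [s] when no front vowel follows — gives [k].
The one attested form of 'road', [pubitʃe], shows underlying /pubitʃ/. Applying the same rule when no front vowel follows gives [pubik].

[pubik]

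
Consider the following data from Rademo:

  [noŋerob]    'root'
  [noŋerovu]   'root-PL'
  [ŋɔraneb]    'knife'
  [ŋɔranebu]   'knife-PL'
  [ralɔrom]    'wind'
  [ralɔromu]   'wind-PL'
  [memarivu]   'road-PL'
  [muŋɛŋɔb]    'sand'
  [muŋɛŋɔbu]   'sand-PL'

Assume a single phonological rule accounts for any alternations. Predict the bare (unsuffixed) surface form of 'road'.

'root' shows [b] ~ [v] at the end of the stem ([noŋerob] vs [noŋerovu]).
If /b/ were underlying and a rule turned it into [v] before the PL suffix, 'knife' would also alternate; but it has [b] in both [ŋɔraneb] and [ŋɔranebu].
The alternation reflects word-final hardening: voiced fricatives become stops word-finally. /v/ is underlying.
From [memarivu] the stem 'road' is /memariv/; word-finally this yields [memarib].

[memarib]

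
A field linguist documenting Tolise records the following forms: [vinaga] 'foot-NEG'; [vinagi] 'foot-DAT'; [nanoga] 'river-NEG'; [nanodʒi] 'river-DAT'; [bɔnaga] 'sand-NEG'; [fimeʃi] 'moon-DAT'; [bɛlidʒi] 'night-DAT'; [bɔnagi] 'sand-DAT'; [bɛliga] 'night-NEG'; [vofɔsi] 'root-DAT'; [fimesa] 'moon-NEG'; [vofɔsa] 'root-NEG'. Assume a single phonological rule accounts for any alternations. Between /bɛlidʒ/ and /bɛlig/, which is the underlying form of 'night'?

In [bɛliga] and [bɛlidʒi] the final segment of 'night' alternates: [g] ~ [dʒ].
The stem 'foot' ([vinaga], [vinagi]) shows [g] unchanged in both environments, so [g] cannot be basic with [dʒ] derived before the DAT suffix.
Therefore /dʒ/ is basic and [g] is derived by depalatalization (palato-alveolar /dʒ/ and /ʃ/ become [g] and [s] when no front vowel follows).

/bɛlidʒ/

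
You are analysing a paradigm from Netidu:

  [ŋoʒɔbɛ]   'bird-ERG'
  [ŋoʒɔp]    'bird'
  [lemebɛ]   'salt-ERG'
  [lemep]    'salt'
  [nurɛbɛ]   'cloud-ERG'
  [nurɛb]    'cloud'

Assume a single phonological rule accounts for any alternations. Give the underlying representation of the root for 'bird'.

'bird' shows [b] ~ [p] at the end of the stem ([ŋoʒɔbɛ] vs [ŋoʒɔp]).
If /b/ were underlying and a rule turned it into [p] in isolation, 'cloud' would also alternate; but it has [b] in both [nurɛbɛ] and [nurɛb].
The underlying segment must be /p/; voiceless stops become voiced between vowels, yielding [b] there.

/ŋoʒɔp/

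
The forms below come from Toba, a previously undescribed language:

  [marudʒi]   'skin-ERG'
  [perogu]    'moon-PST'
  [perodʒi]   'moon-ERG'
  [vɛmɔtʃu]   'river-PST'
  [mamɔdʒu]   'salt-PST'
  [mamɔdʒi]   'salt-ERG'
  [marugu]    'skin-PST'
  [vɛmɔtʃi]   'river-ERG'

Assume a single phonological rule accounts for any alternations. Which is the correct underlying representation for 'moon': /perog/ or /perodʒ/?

/perog/

'moon' shows [g] ~ [dʒ] at the end of the stem ([perogu] vs [perodʒi]).
Compare 'salt', with invariant [dʒ] in [mamɔdʒu] and [mamɔdʒi]: an analysis with underlying /dʒ/ and a rule producing [g] before the PST suffix would wrongly predict alternation here too.
So /g/ is underlying, and a rule of palatalization before a front vowel — /g/ becomes palato-alveolar [dʒ] before a front vowel — gives [dʒ].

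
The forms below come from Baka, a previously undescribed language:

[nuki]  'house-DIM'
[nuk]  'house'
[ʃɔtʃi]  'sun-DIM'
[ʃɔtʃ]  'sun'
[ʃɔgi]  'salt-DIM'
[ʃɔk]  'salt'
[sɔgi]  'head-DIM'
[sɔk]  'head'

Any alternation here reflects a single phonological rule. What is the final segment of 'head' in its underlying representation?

'head' shows [g] ~ [k] at the end of the stem ([sɔgi] vs [sɔk]).
Compare 'house', with invariant [k] in [nuki] and [nuk]: an analysis with underlying /k/ and a rule producing [g] before the DIM suffix would wrongly predict alternation here too.
The alternation reflects word-final obstruent devoicing: voiced obstruents become voiceless word-finally. /g/ is underlying.

/g/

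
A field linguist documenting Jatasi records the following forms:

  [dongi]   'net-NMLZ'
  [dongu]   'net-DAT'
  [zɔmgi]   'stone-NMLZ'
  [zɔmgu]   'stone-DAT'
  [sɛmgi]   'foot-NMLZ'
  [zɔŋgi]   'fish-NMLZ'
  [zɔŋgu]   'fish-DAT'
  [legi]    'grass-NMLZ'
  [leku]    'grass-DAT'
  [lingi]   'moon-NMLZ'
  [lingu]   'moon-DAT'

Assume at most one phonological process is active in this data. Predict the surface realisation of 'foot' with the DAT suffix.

[sɛmgu]

The DAT suffix surfaces as [-gu] and [-ku], depending on the final segment of the stem.
By contrast the NMLZ suffix keeps its initial [g] throughout — that segment must be underlying.
So the underlying form is /-ku/, and voiceless stops become voiced after a nasal.
After 'foot', which ends in a nasal, the suffix surfaces as [-gu], giving [sɛmgu].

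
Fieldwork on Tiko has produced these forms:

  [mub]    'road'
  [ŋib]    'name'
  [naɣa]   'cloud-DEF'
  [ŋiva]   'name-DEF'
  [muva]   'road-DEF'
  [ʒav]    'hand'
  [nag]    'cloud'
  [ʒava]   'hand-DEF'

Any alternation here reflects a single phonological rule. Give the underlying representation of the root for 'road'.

/mub/

In [mub] and [muva] the final segment of 'road' alternates: [b] ~ [v].
The stem 'hand' ([ʒav], [ʒava]) shows [v] unchanged in both environments, so [v] cannot be basic with [b] derived in isolation.
The underlying segment must be /b/; voiced stops become fricatives between vowels, yielding [v] there.
The underlying form of 'road' is therefore /mub/.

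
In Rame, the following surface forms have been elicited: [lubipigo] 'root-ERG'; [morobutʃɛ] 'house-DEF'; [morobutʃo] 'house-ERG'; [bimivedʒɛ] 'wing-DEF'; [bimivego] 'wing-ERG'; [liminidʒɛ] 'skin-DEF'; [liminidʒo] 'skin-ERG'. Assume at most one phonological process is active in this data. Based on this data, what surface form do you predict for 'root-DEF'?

The stem for 'wing' ends in [dʒ] in [bimivedʒɛ] but [g] in [bimivego].
The stem 'skin' ([liminidʒɛ], [liminidʒo]) shows [dʒ] unchanged in both environments, so [dʒ] cannot be basic with [g] derived before the ERG suffix.
So /g/ is underlying, and a rule of palatalization before a front vowel — /g/ becomes palato-alveolar [dʒ] before a front vowel — gives [dʒ].
The one attested form of 'root', [lubipigo], shows underlying /lubipig/. Applying the same rule before a front vowel gives [lubipidʒɛ].

[lubipidʒɛ]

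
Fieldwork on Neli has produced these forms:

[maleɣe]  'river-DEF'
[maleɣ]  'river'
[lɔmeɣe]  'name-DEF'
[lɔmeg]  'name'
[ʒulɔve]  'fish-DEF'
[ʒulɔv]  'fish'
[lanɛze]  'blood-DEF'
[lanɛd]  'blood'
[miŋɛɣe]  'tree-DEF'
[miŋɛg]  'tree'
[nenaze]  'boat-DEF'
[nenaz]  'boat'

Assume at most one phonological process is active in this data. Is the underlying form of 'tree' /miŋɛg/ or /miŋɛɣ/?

/miŋɛg/

'tree' shows [ɣ] ~ [g] at the end of the stem ([miŋɛɣe] vs [miŋɛg]).
If /ɣ/ were underlying and a rule turned it into [g] in isolation, 'river' would also alternate; but it has [ɣ] in both [maleɣe] and [maleɣ].
So /g/ is underlying, and a rule of intervocalic spirantization — voiced stops become fricatives between vowels — gives [ɣ].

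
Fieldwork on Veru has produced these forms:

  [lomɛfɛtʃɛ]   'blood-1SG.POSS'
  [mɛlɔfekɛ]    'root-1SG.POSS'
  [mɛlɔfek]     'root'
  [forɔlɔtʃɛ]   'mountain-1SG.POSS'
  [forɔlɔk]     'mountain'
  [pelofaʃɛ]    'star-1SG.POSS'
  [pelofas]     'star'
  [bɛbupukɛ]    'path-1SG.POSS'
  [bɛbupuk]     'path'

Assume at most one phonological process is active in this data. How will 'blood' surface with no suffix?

'mountain' shows [tʃ] ~ [k] at the end of the stem ([forɔlɔtʃɛ] vs [forɔlɔk]).
But 'path' keeps [k] in both environments ([bɛbupukɛ], [bɛbupuk]), so there is no rule changing /k/ to [tʃ] before the 1SG.POSS suffix.
The underlying segment must be /tʃ/; palato-alveolar /tʃ/ and /ʃ/ become [k] and [s] when no front vowel follows, yielding [k] there.
The one attested form of 'blood', [lomɛfɛtʃɛ], shows underlying /lomɛfɛtʃ/. Applying the same rule when no front vowel follows gives [lomɛfɛk].

[lomɛfɛk]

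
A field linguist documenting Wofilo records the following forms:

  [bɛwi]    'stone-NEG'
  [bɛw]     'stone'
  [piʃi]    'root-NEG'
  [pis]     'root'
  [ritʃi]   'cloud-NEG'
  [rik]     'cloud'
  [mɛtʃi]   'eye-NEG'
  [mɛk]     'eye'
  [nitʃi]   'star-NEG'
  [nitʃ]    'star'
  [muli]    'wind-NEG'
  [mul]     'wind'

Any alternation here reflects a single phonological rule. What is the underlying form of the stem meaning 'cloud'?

The stem for 'cloud' ends in [tʃ] in [ritʃi] but [k] in [rik].
The stem 'star' ([nitʃi], [nitʃ]) shows [tʃ] unchanged in both environments, so [tʃ] cannot be basic with [k] derived in isolation.
The alternation reflects palatalization before a front vowel: /k/ and /s/ become palato-alveolar [tʃ] and [ʃ] before a front vowel. /k/ is underlying.
So 'cloud' = /rik/.

/rik/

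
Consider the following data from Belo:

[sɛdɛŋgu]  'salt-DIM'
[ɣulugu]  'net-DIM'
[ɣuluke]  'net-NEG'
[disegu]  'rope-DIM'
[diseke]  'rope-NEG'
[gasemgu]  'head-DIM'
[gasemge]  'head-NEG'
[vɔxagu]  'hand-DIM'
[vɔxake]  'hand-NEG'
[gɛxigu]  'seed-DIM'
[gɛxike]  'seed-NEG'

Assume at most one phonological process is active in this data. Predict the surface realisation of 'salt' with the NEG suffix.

[sɛdɛŋge]

The NEG suffix surfaces as [-ge] and [-ke], depending on the final segment of the stem.
By contrast the DIM suffix keeps its initial [g] throughout — that segment must be underlying.
So the underlying form is /-ke/, and voiceless stops become voiced after a nasal.
After 'salt', which ends in a nasal, the suffix surfaces as [-ge], giving [sɛdɛŋge].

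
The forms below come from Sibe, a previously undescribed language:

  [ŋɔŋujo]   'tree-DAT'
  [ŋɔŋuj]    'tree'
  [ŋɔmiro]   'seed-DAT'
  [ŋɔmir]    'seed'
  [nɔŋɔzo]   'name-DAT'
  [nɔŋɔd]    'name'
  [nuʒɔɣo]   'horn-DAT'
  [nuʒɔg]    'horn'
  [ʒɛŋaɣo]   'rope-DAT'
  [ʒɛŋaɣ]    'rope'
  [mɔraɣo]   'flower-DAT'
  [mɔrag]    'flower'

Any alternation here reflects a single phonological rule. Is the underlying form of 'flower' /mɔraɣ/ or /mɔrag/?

/mɔrag/

In [mɔraɣo] and [mɔrag] the final segment of 'flower' alternates: [ɣ] ~ [g].
The stem 'rope' ([ʒɛŋaɣo], [ʒɛŋaɣ]) shows [ɣ] unchanged in both environments, so [ɣ] cannot be basic with [g] derived in isolation.
Therefore /g/ is basic and [ɣ] is derived by intervocalic spirantization (voiced stops become fricatives between vowels).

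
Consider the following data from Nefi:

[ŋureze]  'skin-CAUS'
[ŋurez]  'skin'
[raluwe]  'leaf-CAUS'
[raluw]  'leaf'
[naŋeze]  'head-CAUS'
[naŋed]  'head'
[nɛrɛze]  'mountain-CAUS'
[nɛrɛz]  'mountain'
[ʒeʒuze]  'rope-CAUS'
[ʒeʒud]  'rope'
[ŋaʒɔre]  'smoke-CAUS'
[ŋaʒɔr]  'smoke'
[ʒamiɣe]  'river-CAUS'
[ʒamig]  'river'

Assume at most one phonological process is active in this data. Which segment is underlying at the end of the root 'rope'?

/d/

'rope' shows [z] ~ [d] at the end of the stem ([ʒeʒuze] vs [ʒeʒud]).
But 'mountain' keeps [z] in both environments ([nɛrɛze], [nɛrɛz]), so there is no rule changing /z/ to [d] in isolation.
Therefore /d/ is basic and [z] is derived by intervocalic spirantization (voiced stops become fricatives between vowels).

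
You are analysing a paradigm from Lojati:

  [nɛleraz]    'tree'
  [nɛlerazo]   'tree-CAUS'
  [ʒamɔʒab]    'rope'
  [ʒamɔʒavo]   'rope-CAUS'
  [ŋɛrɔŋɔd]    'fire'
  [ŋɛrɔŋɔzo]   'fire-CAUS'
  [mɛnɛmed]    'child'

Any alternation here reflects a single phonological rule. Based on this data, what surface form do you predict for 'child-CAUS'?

'fire' shows [d] ~ [z] at the end of the stem ([ŋɛrɔŋɔd] vs [ŋɛrɔŋɔzo]).
Compare 'tree', with invariant [z] in [nɛleraz] and [nɛlerazo]: an analysis with underlying /z/ and a rule producing [d] in isolation would wrongly predict alternation here too.
So /d/ is underlying, and a rule of intervocalic spirantization — voiced stops become fricatives between vowels — gives [z].
From [mɛnɛmed] the stem 'child' is /mɛnɛmed/; between vowels this yields [mɛnɛmezo].

[mɛnɛmezo]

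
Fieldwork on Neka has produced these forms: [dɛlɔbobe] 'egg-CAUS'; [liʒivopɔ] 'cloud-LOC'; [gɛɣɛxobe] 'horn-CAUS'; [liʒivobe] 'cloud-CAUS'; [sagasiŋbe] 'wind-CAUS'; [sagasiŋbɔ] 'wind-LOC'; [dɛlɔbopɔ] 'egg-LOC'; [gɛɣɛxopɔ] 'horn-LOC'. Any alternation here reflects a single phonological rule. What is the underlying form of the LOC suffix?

The LOC suffix surfaces as [-bɔ] and [-pɔ], depending on the final segment of the stem.
By contrast the CAUS suffix keeps its initial [b] throughout — that segment must be underlying.
The LOC suffix is therefore /-pɔ/ underlyingly, with post-nasal voicing: voiceless stops become voiced after a nasal.

/-pɔ/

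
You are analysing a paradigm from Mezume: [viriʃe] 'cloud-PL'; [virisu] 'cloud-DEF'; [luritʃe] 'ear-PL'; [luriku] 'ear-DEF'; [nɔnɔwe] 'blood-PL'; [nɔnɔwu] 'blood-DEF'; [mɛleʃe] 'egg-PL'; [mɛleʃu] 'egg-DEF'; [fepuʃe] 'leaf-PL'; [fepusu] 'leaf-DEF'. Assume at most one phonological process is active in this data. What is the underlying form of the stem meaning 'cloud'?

/viris/

'cloud' shows [ʃ] ~ [s] at the end of the stem ([viriʃe] vs [virisu]).
But 'egg' keeps [ʃ] in both environments ([mɛleʃe], [mɛleʃu]), so there is no rule changing /ʃ/ to [s] before the DEF suffix.
Therefore /s/ is basic and [ʃ] is derived by palatalization before a front vowel (/k/ and /s/ become palato-alveolar [tʃ] and [ʃ] before a front vowel).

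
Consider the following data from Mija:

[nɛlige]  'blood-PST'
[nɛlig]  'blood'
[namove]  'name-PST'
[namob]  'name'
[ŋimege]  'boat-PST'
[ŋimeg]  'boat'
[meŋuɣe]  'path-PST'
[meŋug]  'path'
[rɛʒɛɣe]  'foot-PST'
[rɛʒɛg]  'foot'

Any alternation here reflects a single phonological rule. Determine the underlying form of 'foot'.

/rɛʒɛɣ/

The stem for 'foot' ends in [ɣ] in [rɛʒɛɣe] but [g] in [rɛʒɛg].
The stem 'boat' ([ŋimege], [ŋimeg]) shows [g] unchanged in both environments, so [g] cannot be basic with [ɣ] derived before the PST suffix.
Therefore /ɣ/ is basic and [g] is derived by word-final hardening (voiced fricatives become stops word-finally).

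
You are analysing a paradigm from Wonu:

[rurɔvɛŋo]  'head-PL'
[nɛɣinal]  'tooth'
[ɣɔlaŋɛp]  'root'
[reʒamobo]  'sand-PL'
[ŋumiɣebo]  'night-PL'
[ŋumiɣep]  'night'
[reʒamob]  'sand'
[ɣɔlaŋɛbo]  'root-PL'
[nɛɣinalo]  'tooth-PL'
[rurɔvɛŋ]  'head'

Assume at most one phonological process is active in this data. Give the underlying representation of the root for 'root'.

/ɣɔlaŋɛp/

In [ɣɔlaŋɛbo] and [ɣɔlaŋɛp] the final segment of 'root' alternates: [b] ~ [p].
If /b/ were underlying and a rule turned it into [p] in isolation, 'sand' would also alternate; but it has [b] in both [reʒamobo] and [reʒamob].
Therefore /p/ is basic and [b] is derived by intervocalic voicing (voiceless stops become voiced between vowels).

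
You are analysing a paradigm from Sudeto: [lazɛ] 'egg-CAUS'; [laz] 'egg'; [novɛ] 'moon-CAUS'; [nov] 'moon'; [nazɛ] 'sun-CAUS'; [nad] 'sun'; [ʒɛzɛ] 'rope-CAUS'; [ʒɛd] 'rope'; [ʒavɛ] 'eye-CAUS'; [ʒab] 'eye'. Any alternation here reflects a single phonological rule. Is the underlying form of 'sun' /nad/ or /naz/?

In [nazɛ] and [nad] the final segment of 'sun' alternates: [z] ~ [d].
But 'egg' keeps [z] in both environments ([lazɛ], [laz]), so there is no rule changing /z/ to [d] in isolation.
So /d/ is underlying, and a rule of intervocalic spirantization — voiced stops become fricatives between vowels — gives [z].

/nad/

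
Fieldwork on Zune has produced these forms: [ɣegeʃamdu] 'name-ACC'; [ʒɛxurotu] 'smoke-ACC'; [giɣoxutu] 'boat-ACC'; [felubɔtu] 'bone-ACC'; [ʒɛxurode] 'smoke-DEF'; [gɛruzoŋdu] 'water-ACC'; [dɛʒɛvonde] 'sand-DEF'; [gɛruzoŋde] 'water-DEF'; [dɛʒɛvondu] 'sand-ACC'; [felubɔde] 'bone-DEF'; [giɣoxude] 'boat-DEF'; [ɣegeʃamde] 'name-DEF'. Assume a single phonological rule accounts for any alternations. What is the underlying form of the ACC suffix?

/-tu/

The ACC suffix surfaces as [-du] and [-tu], depending on the final segment of the stem.
The DEF suffix, which begins with [d], is invariant after every stem; so [d] is not altered by any rule here.
The ACC suffix is therefore /-tu/ underlyingly, with post-nasal voicing: voiceless stops become voiced after a nasal.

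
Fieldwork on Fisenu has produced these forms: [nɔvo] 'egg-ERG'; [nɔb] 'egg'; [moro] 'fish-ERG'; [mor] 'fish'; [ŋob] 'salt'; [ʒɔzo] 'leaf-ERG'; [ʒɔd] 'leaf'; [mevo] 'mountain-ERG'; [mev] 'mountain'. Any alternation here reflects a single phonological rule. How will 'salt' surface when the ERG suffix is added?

In [nɔvo] and [nɔb] the final segment of 'egg' alternates: [v] ~ [b].
If /v/ were underlying and a rule turned it into [b] in isolation, 'mountain' would also alternate; but it has [v] in both [mevo] and [mev].
The alternation reflects intervocalic spirantization: voiced stops become fricatives between vowels. /b/ is underlying.
From [ŋob] the stem 'salt' is /ŋob/; between vowels this yields [ŋovo].

[ŋovo]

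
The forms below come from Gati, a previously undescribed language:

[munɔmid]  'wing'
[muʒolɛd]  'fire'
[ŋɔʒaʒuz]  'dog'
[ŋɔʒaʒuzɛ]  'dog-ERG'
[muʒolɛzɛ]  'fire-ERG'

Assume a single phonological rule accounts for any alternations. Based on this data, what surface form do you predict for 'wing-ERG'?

The root 'fire' surfaces as [muʒolɛd] and [muʒolɛzɛ], with a stem-final [d] ~ [z] alternation.
The stem 'dog' ([ŋɔʒaʒuz], [ŋɔʒaʒuzɛ]) shows [z] unchanged in both environments, so [z] cannot be basic with [d] derived in isolation.
The alternation reflects intervocalic spirantization: voiced stops become fricatives between vowels. /d/ is underlying.
From [munɔmid] the stem 'wing' is /munɔmid/; between vowels this yields [munɔmizɛ].

[munɔmizɛ]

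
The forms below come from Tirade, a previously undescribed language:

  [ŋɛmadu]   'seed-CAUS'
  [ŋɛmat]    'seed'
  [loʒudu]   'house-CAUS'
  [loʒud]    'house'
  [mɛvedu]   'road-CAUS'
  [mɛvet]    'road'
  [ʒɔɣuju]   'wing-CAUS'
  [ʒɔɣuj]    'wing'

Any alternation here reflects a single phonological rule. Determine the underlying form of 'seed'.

'seed' shows [d] ~ [t] at the end of the stem ([ŋɛmadu] vs [ŋɛmat]).
Compare 'house', with invariant [d] in [loʒudu] and [loʒud]: an analysis with underlying /d/ and a rule producing [t] in isolation would wrongly predict alternation here too.
So /t/ is underlying, and a rule of intervocalic voicing — voiceless stops become voiced between vowels — gives [d].

/ŋɛmat/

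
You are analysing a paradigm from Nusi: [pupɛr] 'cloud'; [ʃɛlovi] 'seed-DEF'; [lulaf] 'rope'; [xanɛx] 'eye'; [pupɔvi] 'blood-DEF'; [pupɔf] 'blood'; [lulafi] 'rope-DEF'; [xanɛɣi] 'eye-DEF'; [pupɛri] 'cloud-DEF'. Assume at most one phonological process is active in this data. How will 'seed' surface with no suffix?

[ʃɛlof]

'blood' shows [f] ~ [v] at the end of the stem ([pupɔf] vs [pupɔvi]).
Compare 'rope', with invariant [f] in [lulaf] and [lulafi]: an analysis with underlying /f/ and a rule producing [v] before the DEF suffix would wrongly predict alternation here too.
So /v/ is underlying, and a rule of word-final obstruent devoicing — voiced obstruents become voiceless word-finally — gives [f].
From [ʃɛlovi] the stem 'seed' is /ʃɛlov/; word-finally this yields [ʃɛlof].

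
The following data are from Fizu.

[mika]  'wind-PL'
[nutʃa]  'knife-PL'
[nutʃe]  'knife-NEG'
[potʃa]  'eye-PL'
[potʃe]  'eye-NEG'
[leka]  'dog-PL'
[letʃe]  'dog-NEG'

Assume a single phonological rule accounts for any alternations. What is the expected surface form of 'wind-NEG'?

The stem for 'dog' ends in [k] in [leka] but [tʃ] in [letʃe].
Compare 'eye', with invariant [tʃ] in [potʃa] and [potʃe]: an analysis with underlying /tʃ/ and a rule producing [k] before the PL suffix would wrongly predict alternation here too.
The alternation reflects palatalization before a front vowel: /k/ becomes palato-alveolar [tʃ] before a front vowel. /k/ is underlying.
The one attested form of 'wind', [mika], shows underlying /mik/. Applying the same rule before a front vowel gives [mitʃe].

[mitʃe]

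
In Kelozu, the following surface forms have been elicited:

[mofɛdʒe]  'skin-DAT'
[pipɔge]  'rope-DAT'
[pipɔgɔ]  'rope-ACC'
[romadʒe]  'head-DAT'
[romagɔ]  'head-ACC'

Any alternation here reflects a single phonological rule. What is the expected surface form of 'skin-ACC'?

The stem for 'head' ends in [dʒ] in [romadʒe] but [g] in [romagɔ].
The stem 'rope' ([pipɔge], [pipɔgɔ]) shows [g] unchanged in both environments, so [g] cannot be basic with [dʒ] derived before the DAT suffix.
The alternation reflects depalatalization: palato-alveolar /dʒ/ becomes [g] when no front vowel follows. /dʒ/ is underlying.
From [mofɛdʒe] the stem 'skin' is /mofɛdʒ/; when no front vowel follows this yields [mofɛgɔ].

[mofɛgɔ]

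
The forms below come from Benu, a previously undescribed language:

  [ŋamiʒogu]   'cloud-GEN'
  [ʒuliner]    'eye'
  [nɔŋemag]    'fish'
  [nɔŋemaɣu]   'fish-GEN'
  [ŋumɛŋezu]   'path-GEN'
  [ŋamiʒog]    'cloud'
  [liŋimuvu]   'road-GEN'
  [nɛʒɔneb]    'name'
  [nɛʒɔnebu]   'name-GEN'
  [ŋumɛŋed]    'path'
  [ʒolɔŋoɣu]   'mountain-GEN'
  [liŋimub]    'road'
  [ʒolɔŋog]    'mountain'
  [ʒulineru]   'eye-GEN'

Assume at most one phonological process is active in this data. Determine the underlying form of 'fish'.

/nɔŋemaɣ/

The stem for 'fish' ends in [g] in [nɔŋemag] but [ɣ] in [nɔŋemaɣu].
Compare 'cloud', with invariant [g] in [ŋamiʒog] and [ŋamiʒogu]: an analysis with underlying /g/ and a rule producing [ɣ] before the GEN suffix would wrongly predict alternation here too.
The underlying segment must be /ɣ/; voiced fricatives become stops word-finally, yielding [g] there.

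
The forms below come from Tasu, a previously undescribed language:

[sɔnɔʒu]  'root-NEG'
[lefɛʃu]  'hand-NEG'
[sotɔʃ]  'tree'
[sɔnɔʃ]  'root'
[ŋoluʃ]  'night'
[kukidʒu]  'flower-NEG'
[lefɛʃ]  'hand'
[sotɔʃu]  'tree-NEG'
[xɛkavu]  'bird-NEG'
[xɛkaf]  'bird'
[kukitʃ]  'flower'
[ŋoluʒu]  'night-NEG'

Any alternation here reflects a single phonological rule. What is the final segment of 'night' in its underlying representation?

/ʒ/

In [ŋoluʃ] and [ŋoluʒu] the final segment of 'night' alternates: [ʃ] ~ [ʒ].
Compare 'hand', with invariant [ʃ] in [lefɛʃ] and [lefɛʃu]: an analysis with underlying /ʃ/ and a rule producing [ʒ] before the NEG suffix would wrongly predict alternation here too.
The underlying segment must be /ʒ/; voiced obstruents become voiceless word-finally, yielding [ʃ] there.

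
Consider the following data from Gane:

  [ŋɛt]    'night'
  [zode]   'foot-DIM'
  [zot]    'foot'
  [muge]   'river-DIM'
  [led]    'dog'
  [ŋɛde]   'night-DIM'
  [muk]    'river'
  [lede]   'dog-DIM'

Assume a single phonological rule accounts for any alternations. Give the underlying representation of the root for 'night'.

/ŋɛt/

The stem for 'night' ends in [t] in [ŋɛt] but [d] in [ŋɛde].
If /d/ were underlying and a rule turned it into [t] in isolation, 'dog' would also alternate; but it has [d] in both [led] and [lede].
Therefore /t/ is basic and [d] is derived by intervocalic voicing (voiceless stops become voiced between vowels).
Hence 'night' is /ŋɛt/ underlyingly.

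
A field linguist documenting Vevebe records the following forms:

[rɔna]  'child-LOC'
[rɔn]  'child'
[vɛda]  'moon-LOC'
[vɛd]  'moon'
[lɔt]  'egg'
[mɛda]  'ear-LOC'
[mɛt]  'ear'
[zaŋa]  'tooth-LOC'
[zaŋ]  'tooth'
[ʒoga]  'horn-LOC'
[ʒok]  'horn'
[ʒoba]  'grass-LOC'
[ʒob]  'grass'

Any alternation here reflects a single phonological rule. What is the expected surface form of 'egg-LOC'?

[lɔda]

'ear' shows [d] ~ [t] at the end of the stem ([mɛda] vs [mɛt]).
The stem 'moon' ([vɛda], [vɛd]) shows [d] unchanged in both environments, so [d] cannot be basic with [t] derived in isolation.
So /t/ is underlying, and a rule of intervocalic voicing — voiceless stops become voiced between vowels — gives [d].
From [lɔt] the stem 'egg' is /lɔt/; between vowels this yields [lɔda].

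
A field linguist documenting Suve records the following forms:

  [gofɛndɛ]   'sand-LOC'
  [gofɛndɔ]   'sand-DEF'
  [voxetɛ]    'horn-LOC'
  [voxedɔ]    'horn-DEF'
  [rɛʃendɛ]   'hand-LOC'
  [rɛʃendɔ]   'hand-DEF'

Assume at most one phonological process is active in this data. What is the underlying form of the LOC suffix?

The LOC suffix surfaces as [-dɛ] and [-tɛ], depending on the final segment of the stem.
The DEF suffix, which begins with [d], is invariant after every stem; so [d] is not altered by any rule here.
The LOC suffix is therefore /-tɛ/ underlyingly, with post-nasal voicing: voiceless stops become voiced after a nasal.

/-tɛ/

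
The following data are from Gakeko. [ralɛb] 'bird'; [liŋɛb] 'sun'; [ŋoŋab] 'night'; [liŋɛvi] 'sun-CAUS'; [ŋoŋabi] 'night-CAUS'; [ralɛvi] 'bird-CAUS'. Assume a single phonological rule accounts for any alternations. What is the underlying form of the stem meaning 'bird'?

/ralɛv/

In [ralɛvi] and [ralɛb] the final segment of 'bird' alternates: [v] ~ [b].
The stem 'night' ([ŋoŋabi], [ŋoŋab]) shows [b] unchanged in both environments, so [b] cannot be basic with [v] derived before the CAUS suffix.
Therefore /v/ is basic and [b] is derived by word-final hardening (voiced fricatives become stops word-finally).
So 'bird' = /ralɛv/.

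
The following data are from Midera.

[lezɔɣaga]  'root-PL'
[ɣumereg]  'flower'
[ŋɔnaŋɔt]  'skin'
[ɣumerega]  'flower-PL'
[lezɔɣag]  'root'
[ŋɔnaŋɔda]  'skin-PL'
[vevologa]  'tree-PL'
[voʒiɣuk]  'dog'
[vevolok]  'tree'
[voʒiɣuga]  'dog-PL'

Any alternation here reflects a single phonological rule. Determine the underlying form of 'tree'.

The root 'tree' surfaces as [vevolok] and [vevologa], with a stem-final [k] ~ [g] alternation.
But 'root' keeps [g] in both environments ([lezɔɣag], [lezɔɣaga]), so there is no rule changing /g/ to [k] in isolation.
So /k/ is underlying, and a rule of intervocalic voicing — voiceless stops become voiced between vowels — gives [g].
Hence 'tree' is /vevolok/ underlyingly.

/vevolok/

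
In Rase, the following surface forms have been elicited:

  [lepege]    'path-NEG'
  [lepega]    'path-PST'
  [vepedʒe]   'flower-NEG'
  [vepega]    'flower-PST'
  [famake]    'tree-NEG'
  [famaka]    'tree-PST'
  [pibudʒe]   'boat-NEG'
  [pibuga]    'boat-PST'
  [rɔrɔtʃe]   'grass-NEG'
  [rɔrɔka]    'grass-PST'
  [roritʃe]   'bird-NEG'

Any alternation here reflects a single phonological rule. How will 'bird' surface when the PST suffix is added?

The root 'grass' surfaces as [rɔrɔtʃe] and [rɔrɔka], with a stem-final [tʃ] ~ [k] alternation.
If /k/ were underlying and a rule turned it into [tʃ] before the NEG suffix, 'tree' would also alternate; but it has [k] in both [famake] and [famaka].
Therefore /tʃ/ is basic and [k] is derived by depalatalization (palato-alveolar /tʃ/ and /dʒ/ become [k] and [g] when no front vowel follows).
The one attested form of 'bird', [roritʃe], shows underlying /roritʃ/. Applying the same rule when no front vowel follows gives [rorika].

[rorika]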